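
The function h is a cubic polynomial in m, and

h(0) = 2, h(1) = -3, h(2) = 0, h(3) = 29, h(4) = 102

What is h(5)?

First differences: -5, 3, 29, 73. Second differences: 8, 26, 44. Third differences: 18, 18.
Level-3 differences are constant, so h has degree 3.
Fitting a degree-3 polynomial gives h(m) = 3m³ - 5m² - 3m + 2.
Then h(5) = 237.

237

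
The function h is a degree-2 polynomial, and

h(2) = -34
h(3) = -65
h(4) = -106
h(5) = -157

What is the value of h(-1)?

-1

Write h(n) = an² + bn + c; the 4 given values yield a linear system in the 3 coefficients.
Solving, h(n) = -5n² - 6n - 2.
Then h(-1) = -1.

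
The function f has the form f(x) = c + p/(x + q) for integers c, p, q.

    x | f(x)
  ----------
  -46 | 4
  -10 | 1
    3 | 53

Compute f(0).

(f(x) − c)(x + q) = p for each data point; the three points give a linear system in c and q, then p follows.
Solving: c = 5, q = -2, p = 48, so f(x) = 5 + 48/(x − 2).
Then f(0) = 5 + 48/(-2) = -19.

-19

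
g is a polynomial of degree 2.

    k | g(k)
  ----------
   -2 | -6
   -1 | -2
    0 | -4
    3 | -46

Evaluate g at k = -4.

-32

Write g(k) = ak² + bk + c; the 4 given values yield a linear system in the 3 coefficients.
Solving, g(k) = -3k² - 5k - 4.
Then g(-4) = -32.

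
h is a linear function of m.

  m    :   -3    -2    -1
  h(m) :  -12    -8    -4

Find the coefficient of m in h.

4

Write h(m) = am + b; the 3 given values yield a linear system in the 2 coefficients.
Solving, h(m) = 4m.
The coefficient of m is 4.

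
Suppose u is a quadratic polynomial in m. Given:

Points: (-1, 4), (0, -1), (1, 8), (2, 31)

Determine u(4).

119

First differences: -5, 9, 23. Second differences: 14, 14.
Level-2 differences are constant, so u has degree 2.
Fitting a degree-2 polynomial gives u(m) = 7m² + 2m - 1.
Then u(4) = 119.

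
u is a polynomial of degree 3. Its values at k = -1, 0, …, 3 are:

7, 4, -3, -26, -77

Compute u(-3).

49

First differences: -3, -7, -23, -51. Second differences: -4, -16, -28. Third differences: -12, -12.
Level-3 differences are constant, so u has degree 3.
Fitting a degree-3 polynomial gives u(k) = -2k³ - 2k² - 3k + 4.
Then u(-3) = 49.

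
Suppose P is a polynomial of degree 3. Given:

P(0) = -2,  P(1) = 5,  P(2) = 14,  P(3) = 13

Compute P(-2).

38

Write P(n) = an³ + bn² + cn + d; the 4 given values yield a linear system in the 4 coefficients.
Solving, P(n) = -2n³ + 7n² + 2n - 2.
Then P(-2) = 38.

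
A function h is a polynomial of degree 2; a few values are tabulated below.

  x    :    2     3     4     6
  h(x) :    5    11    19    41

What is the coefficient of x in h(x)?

1

Write h(x) = ax² + bx + c; the 4 given values yield a linear system in the 3 coefficients.
Solving, h(x) = x² + x - 1.
The coefficient of x is 1.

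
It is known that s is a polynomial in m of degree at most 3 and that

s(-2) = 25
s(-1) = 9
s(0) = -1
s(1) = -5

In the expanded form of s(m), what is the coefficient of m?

-7

First differences: -16, -10, -4. Second differences: 6, 6.
Level-2 differences are constant, so s has degree 2.
Fitting a degree-2 polynomial gives s(m) = 3m² - 7m - 1.
The coefficient of m is -7.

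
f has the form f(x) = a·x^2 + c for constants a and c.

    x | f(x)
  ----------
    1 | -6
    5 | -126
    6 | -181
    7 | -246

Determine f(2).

-21

From f(1) = -6 and f(5) = -126: 1a + c = -6 and 25a + c = -126.
Subtracting: 24a = -120, so a = -5; then c = -6 − (-5)·1 = -1.
So f(x) = -5x² − 1, and f(2) = -21.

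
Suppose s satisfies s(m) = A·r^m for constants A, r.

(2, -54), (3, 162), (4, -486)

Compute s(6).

-4374

Consecutive ratio: 162/(-54) = -3, and -486/162 = -3, so r = -3.
Then A·(-3)^2 = -54 gives A = -6, and s(m) = -6·(-3)^m.
s(6) = -6·(-3)^6 = -4374.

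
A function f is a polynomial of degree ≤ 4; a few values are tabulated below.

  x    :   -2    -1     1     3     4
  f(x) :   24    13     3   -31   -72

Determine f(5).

Write f(x) = ax^4 + bx³ + cx² + dx + e; the 5 given values yield a linear system in the 5 coefficients.
Solving, the leading coefficient vanishes, and f(x) = -x³ - 4x + 8.
Then f(5) = -137.

-137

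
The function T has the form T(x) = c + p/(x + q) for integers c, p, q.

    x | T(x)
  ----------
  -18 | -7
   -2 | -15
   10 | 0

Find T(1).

-45

(T(x) − c)(x + q) = p for each data point; the three points give a linear system in c and q, then p follows.
Solving: c = -5, q = -2, p = 40, so T(x) = -5 + 40/(x − 2).
Then T(1) = -5 + 40/(-1) = -45.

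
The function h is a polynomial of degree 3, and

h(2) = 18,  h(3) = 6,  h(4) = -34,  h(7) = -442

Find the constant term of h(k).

Write h(k) = ak³ + bk² + ck + d; the 4 given values yield a linear system in the 4 coefficients.
Solving, h(k) = -2k³ + 4k² + 6k + 6.
The constant term is h(0) = 6.

6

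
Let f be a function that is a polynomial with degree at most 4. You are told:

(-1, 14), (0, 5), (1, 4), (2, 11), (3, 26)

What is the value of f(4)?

Write f(x) = ax^4 + bx³ + cx² + dx + e; the 5 given values yield a linear system in the 5 coefficients.
Solving, the top 2 coefficients vanish, and f(x) = 4x² - 5x + 5.
Then f(4) = 49.

49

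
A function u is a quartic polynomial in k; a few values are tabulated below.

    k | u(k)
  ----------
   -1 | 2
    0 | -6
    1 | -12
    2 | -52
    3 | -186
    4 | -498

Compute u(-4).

First differences: -8, -6, -40, -134, -312. Second differences: 2, -34, -94, -178. Third differences: -36, -60, -84. Fourth differences: -24, -24.
Level-4 differences are constant, so u has degree 4.
Fitting a degree-4 polynomial gives u(k) = -k^4 - 4k³ + 2k² - 3k - 6.
Then u(-4) = 38.

38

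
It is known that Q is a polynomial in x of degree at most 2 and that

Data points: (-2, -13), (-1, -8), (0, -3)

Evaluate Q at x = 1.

2

First differences: 5, 5.
Level-1 differences are constant, so Q has degree 1.
Extending the table by one column gives the next first difference 5, so Q(1) = -3 + 5 = 2.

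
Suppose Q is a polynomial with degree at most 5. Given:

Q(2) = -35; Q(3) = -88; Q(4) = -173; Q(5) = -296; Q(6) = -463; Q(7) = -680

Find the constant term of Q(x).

First differences: -53, -85, -123, -167, -217. Second differences: -32, -38, -44, -50. Third differences: -6, -6, -6.
Level-3 differences are constant, so Q has degree 3.
Fitting a degree-3 polynomial gives Q(x) = -x³ - 7x² + x - 1.
The constant term is Q(0) = -1.

-1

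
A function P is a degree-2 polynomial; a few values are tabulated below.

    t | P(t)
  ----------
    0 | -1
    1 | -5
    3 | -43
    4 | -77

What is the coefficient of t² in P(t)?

Write P(t) = at² + bt + c; the 4 given values yield a linear system in the 3 coefficients.
Solving, P(t) = -5t² + t - 1.
The coefficient of t² is -5.

-5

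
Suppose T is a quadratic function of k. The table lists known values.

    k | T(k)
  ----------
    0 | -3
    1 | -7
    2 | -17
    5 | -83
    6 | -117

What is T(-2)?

-13

Write T(k) = ak² + bk + c; the 5 given values yield a linear system in the 3 coefficients.
Solving, T(k) = -3k² - k - 3.
Then T(-2) = -13.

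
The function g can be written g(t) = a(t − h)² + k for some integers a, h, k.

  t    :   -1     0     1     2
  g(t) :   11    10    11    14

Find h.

First differences -1, 1, 3; second difference 2 = 2a, so a = 1.
Expanding, the t-coefficient is −2ah = -2h; matching it to the data gives h = 0, and then k = 10.
So g(t) = 1(t + 0)² + 10.
Hence h = 0.

0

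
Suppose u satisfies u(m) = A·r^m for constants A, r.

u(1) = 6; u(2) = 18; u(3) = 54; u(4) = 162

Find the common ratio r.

Consecutive ratio: 18/6 = 3, and 54/18 = 3, so r = 3.
Then A·3^1 = 6 gives A = 2, and u(m) = 2·3^m.

3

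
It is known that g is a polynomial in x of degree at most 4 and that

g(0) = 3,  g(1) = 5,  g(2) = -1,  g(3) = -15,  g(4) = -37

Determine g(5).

Write g(x) = ax^4 + bx³ + cx² + dx + e; the 5 given values yield a linear system in the 5 coefficients.
Solving, the top 2 coefficients vanish, and g(x) = -4x² + 6x + 3.
Then g(5) = -67.

-67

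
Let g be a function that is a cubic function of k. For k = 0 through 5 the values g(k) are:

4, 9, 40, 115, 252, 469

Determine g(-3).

-35

First differences: 5, 31, 75, 137, 217. Second differences: 26, 44, 62, 80. Third differences: 18, 18, 18.
Level-3 differences are constant, so g has degree 3.
Fitting a degree-3 polynomial gives g(k) = 3k³ + 4k² - 2k + 4.
Then g(-3) = -35.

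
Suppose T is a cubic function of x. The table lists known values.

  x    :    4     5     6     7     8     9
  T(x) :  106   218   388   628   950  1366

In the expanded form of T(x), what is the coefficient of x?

-1

First differences: 112, 170, 240, 322, 416. Second differences: 58, 70, 82, 94. Third differences: 12, 12, 12.
Level-3 differences are constant, so T has degree 3.
Fitting a degree-3 polynomial gives T(x) = 2x³ - x² - x - 2.
The coefficient of x is -1.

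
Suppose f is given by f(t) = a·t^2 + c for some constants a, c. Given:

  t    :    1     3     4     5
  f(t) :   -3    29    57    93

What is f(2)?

9

From f(1) = -3 and f(3) = 29: 1a + c = -3 and 9a + c = 29.
Subtracting: 8a = 32, so a = 4; then c = -3 − 4·1 = -7.
So f(t) = 4t² − 7, and f(2) = 9.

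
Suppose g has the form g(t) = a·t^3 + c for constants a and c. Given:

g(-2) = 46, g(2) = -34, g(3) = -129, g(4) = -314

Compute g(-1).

11

From g(-2) = 46 and g(2) = -34: -8a + c = 46 and 8a + c = -34.
Subtracting: 16a = -80, so a = -5; then c = 46 − (-5)·(-8) = 6.
So g(t) = -5t³ + 6, and g(-1) = 11.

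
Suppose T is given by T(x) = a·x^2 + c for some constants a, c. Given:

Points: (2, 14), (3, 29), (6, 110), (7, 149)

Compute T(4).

From T(2) = 14 and T(3) = 29: 4a + c = 14 and 9a + c = 29.
Subtracting: 5a = 15, so a = 3; then c = 14 − 3·4 = 2.
So T(x) = 3x² + 2, and T(4) = 50.

50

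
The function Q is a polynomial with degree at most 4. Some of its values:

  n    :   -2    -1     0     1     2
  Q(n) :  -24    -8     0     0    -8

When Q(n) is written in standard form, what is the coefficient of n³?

First differences: 16, 8, 0, -8. Second differences: -8, -8, -8.
Level-2 differences are constant, so Q has degree 2.
Fitting a degree-2 polynomial gives Q(n) = -4n² + 4n.
The coefficient of n³ is 0.

0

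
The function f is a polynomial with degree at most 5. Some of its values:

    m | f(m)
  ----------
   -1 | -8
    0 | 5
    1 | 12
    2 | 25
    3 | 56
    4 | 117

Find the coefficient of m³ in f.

2

First differences: 13, 7, 13, 31, 61. Second differences: -6, 6, 18, 30. Third differences: 12, 12, 12.
Level-3 differences are constant, so f has degree 3.
Fitting a degree-3 polynomial gives f(m) = 2m³ - 3m² + 8m + 5.
The coefficient of m³ is 2.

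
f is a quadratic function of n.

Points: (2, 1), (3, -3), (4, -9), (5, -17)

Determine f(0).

3

Write f(n) = an² + bn + c; the 4 given values yield a linear system in the 3 coefficients.
Solving, f(n) = -n² + n + 3.
Then f(0) = 3.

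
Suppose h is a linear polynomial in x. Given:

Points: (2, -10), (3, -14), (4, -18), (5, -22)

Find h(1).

-6

First differences: -4, -4, -4.
Level-1 differences are constant, so h has degree 1.
Fitting a degree-1 polynomial gives h(x) = -4x - 2.
Then h(1) = -6.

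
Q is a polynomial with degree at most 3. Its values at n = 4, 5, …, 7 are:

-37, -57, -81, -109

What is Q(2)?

Write Q(n) = an³ + bn² + cn + d; the 4 given values yield a linear system in the 4 coefficients.
Solving, the leading coefficient vanishes, and Q(n) = -2n² - 2n + 3.
Then Q(2) = -9.

-9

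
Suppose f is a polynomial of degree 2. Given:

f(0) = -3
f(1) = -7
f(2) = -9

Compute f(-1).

Write f(m) = am² + bm + c; the 3 given values yield a linear system in the 3 coefficients.
Solving, f(m) = m² - 5m - 3.
Then f(-1) = 3.

3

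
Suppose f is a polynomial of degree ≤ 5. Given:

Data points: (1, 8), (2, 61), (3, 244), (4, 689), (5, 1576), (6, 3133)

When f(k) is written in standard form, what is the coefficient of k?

0

First differences: 53, 183, 445, 887, 1557. Second differences: 130, 262, 442, 670. Third differences: 132, 180, 228. Fourth differences: 48, 48.
Level-4 differences are constant, so f has degree 4.
Fitting a degree-4 polynomial gives f(k) = 2k^4 + 2k³ + 3k² + 1.
The coefficient of k is 0.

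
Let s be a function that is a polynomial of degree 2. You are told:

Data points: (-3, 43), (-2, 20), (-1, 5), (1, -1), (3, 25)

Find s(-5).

113

Write s(m) = am² + bm + c; the 5 given values yield a linear system in the 3 coefficients.
Solving, s(m) = 4m² - 3m - 2.
Then s(-5) = 113.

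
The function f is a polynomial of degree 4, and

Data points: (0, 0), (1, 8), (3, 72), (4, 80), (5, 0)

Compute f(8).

-1728

Write f(k) = ak^4 + bk³ + ck² + dk + e; the 5 given values yield a linear system in the 5 coefficients.
Solving, f(k) = -k^4 + 4k³ + 5k².
Then f(8) = -1728.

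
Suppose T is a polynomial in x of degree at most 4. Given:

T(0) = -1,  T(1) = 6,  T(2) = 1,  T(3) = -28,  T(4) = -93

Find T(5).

Write T(x) = ax^4 + bx³ + cx² + dx + e; the 5 given values yield a linear system in the 5 coefficients.
Solving, the leading coefficient vanishes, and T(x) = -2x³ + 9x - 1.
Then T(5) = -206.

-206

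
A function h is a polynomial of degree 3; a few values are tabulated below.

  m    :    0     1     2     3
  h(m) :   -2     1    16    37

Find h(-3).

121

Write h(m) = am³ + bm² + cm + d; the 4 given values yield a linear system in the 4 coefficients.
Solving, h(m) = -m³ + 9m² - 5m - 2.
Then h(-3) = 121.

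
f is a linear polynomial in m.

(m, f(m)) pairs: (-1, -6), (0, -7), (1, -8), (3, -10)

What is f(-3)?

Write f(m) = am + b; the 4 given values yield a linear system in the 2 coefficients.
Solving, f(m) = -m - 7.
Then f(-3) = -4.

-4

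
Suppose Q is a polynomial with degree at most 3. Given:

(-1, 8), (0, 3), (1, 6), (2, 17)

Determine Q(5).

Write Q(k) = ak³ + bk² + ck + d; the 4 given values yield a linear system in the 4 coefficients.
Solving, the leading coefficient vanishes, and Q(k) = 4k² - k + 3.
Then Q(5) = 98.

98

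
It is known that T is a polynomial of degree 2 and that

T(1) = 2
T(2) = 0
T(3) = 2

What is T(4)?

8

Write T(k) = ak² + bk + c; the 3 given values yield a linear system in the 3 coefficients.
Solving, T(k) = 2k² - 8k + 8.
Then T(4) = 8.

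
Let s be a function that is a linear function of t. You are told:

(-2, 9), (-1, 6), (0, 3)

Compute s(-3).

12

First differences: -3, -3.
Level-1 differences are constant, so s has degree 1.
Fitting a degree-1 polynomial gives s(t) = -3t + 3.
Then s(-3) = 12.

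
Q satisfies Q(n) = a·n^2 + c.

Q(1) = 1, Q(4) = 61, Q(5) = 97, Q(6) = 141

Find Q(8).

253

From Q(1) = 1 and Q(4) = 61: 1a + c = 1 and 16a + c = 61.
Subtracting: 15a = 60, so a = 4; then c = 1 − 4·1 = -3.
So Q(n) = 4n² − 3, and Q(8) = 253.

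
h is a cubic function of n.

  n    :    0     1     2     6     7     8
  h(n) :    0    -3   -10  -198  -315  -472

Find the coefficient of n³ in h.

Write h(n) = an³ + bn² + cn + d; the 6 given values yield a linear system in the 4 coefficients.
Solving, h(n) = -n³ + n² - 3n.
The coefficient of n³ is -1.

-1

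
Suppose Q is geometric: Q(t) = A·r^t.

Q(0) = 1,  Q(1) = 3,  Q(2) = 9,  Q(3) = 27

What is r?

3

Consecutive ratio: 3/1 = 3, and 9/3 = 3, so r = 3.
Then A·3^0 = 1 gives A = 1, and Q(t) = 1·3^t.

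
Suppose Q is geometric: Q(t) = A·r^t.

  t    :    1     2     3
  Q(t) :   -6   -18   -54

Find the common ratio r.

3

Consecutive ratio: -18/(-6) = 3, and -54/(-18) = 3, so r = 3.
Then A·3^1 = -6 gives A = -2, and Q(t) = -2·3^t.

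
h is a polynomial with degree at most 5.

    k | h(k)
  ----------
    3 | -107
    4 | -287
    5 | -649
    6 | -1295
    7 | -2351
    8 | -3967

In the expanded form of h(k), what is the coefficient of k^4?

-1

First differences: -180, -362, -646, -1056, -1616. Second differences: -182, -284, -410, -560. Third differences: -102, -126, -150. Fourth differences: -24, -24.
Level-4 differences are constant, so h has degree 4.
Fitting a degree-4 polynomial gives h(k) = -k^4 + k³ - 6k² + 1.
The coefficient of k^4 is -1.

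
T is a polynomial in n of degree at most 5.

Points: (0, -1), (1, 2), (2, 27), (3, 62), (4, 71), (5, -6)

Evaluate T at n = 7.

First differences: 3, 25, 35, 9, -77. Second differences: 22, 10, -26, -86. Third differences: -12, -36, -60. Fourth differences: -24, -24.
Level-4 differences are constant, so T has degree 4.
Fitting a degree-4 polynomial gives T(n) = -n^4 + 4n³ + 6n² - 6n - 1.
Then T(7) = -778.

-778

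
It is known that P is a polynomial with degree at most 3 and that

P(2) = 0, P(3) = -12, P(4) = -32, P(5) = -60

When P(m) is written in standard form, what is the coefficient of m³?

Write P(m) = am³ + bm² + cm + d; the 4 given values yield a linear system in the 4 coefficients.
Solving, the leading coefficient vanishes, and P(m) = -4m² + 8m.
The coefficient of m³ is 0.

0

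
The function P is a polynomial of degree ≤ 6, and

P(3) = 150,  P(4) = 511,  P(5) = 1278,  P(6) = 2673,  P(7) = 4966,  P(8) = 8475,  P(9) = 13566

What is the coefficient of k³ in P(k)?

First differences: 361, 767, 1395, 2293, 3509, 5091. Second differences: 406, 628, 898, 1216, 1582. Third differences: 222, 270, 318, 366. Fourth differences: 48, 48, 48.
Level-4 differences are constant, so P has degree 4.
Fitting a degree-4 polynomial gives P(k) = 2k^4 + k³ - 3k² - 5k + 3.
The coefficient of k³ is 1.

1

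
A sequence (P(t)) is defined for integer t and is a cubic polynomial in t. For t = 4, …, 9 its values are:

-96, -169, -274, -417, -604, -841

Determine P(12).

First differences: -73, -105, -143, -187, -237. Second differences: -32, -38, -44, -50. Third differences: -6, -6, -6.
Level-3 differences are constant, so P has degree 3.
Fitting a degree-3 polynomial gives P(t) = -t³ - t² - 3t - 4.
Then P(12) = -1912.

-1912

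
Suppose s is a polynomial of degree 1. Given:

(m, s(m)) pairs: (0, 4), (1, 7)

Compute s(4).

Write s(m) = am + b; the 2 given values yield a linear system in the 2 coefficients.
Solving, s(m) = 3m + 4.
Then s(4) = 16.

16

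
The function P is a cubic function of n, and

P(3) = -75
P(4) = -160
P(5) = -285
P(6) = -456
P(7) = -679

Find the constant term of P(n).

First differences: -85, -125, -171, -223. Second differences: -40, -46, -52. Third differences: -6, -6.
Level-3 differences are constant, so P has degree 3.
Fitting a degree-3 polynomial gives P(n) = -n³ - 8n² + 8n.
The constant term is P(0) = 0.

0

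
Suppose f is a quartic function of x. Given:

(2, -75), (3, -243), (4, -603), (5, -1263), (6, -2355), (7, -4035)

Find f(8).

Write f(x) = ax^4 + bx³ + cx² + dx + e; the 6 given values yield a linear system in the 5 coefficients.
Solving, f(x) = -x^4 - 4x³ - 5x² - 2x - 3.
Then f(8) = -6483.

-6483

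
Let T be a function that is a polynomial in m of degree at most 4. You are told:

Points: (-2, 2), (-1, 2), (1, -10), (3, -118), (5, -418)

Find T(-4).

Write T(m) = am^4 + bm³ + cm² + dm + e; the 5 given values yield a linear system in the 5 coefficients.
Solving, the leading coefficient vanishes, and T(m) = -2m³ - 6m² - 4m + 2.
Then T(-4) = 50.

50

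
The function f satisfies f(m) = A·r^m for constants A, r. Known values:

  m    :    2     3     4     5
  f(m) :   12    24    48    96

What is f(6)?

192

Consecutive ratio: 24/12 = 2, and 48/24 = 2, so r = 2.
Then A·2^2 = 12 gives A = 3, and f(m) = 3·2^m.
f(6) = 3·2^6 = 192.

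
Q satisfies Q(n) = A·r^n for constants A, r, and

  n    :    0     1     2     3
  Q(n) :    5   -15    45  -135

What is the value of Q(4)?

Consecutive ratio: -15/5 = -3, and 45/(-15) = -3, so r = -3.
Then A·(-3)^0 = 5 gives A = 5, and Q(n) = 5·(-3)^n.
Q(4) = 5·(-3)^4 = 405.

405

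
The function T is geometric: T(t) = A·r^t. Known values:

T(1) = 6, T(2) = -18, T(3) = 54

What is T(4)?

-162

Consecutive ratio: -18/6 = -3, and 54/(-18) = -3, so r = -3.
Then A·(-3)^1 = 6 gives A = -2, and T(t) = -2·(-3)^t.
T(4) = -2·(-3)^4 = -162.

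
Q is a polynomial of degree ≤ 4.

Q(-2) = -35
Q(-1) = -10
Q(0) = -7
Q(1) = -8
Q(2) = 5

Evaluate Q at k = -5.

First differences: 25, 3, -1, 13. Second differences: -22, -4, 14. Third differences: 18, 18.
Level-3 differences are constant, so Q has degree 3.
Fitting a degree-3 polynomial gives Q(k) = 3k³ - 2k² - 2k - 7.
Then Q(-5) = -422.

-422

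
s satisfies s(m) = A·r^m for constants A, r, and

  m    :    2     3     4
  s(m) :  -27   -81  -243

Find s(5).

-729

Consecutive ratio: -81/(-27) = 3, and -243/(-81) = 3, so r = 3.
Then A·3^2 = -27 gives A = -3, and s(m) = -3·3^m.
s(5) = -3·3^5 = -729.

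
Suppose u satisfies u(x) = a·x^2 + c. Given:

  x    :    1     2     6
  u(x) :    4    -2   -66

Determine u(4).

From u(1) = 4 and u(2) = -2: 1a + c = 4 and 4a + c = -2.
Subtracting: 3a = -6, so a = -2; then c = 4 − (-2)·1 = 6.
So u(x) = -2x² + 6, and u(4) = -26.

-26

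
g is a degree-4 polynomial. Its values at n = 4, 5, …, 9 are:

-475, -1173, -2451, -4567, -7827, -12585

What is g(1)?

-1

First differences: -698, -1278, -2116, -3260, -4758. Second differences: -580, -838, -1144, -1498. Third differences: -258, -306, -354. Fourth differences: -48, -48.
Level-4 differences are constant, so g has degree 4.
Fitting a degree-4 polynomial gives g(n) = -2n^4 + n³ - 3n² + 6n - 3.
Then g(1) = -1.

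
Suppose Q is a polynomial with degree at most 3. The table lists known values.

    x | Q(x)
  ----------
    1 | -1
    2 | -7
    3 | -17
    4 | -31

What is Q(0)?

First differences: -6, -10, -14. Second differences: -4, -4.
Level-2 differences are constant, so Q has degree 2.
Fitting a degree-2 polynomial gives Q(x) = -2x² + 1.
Then Q(0) = 1.

1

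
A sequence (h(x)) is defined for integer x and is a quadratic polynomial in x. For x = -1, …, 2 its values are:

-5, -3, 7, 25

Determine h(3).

Write h(x) = ax² + bx + c; the 4 given values yield a linear system in the 3 coefficients.
Solving, h(x) = 4x² + 6x - 3.
Then h(3) = 51.

51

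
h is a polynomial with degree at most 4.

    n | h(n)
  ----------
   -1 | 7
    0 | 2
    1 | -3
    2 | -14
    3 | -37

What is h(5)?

First differences: -5, -5, -11, -23. Second differences: 0, -6, -12. Third differences: -6, -6.
Level-3 differences are constant, so h has degree 3.
Fitting a degree-3 polynomial gives h(n) = -n³ - 4n + 2.
Then h(5) = -143.

-143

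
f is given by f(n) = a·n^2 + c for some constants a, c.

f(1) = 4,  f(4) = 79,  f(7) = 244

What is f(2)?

19

From f(1) = 4 and f(4) = 79: 1a + c = 4 and 16a + c = 79.
Subtracting: 15a = 75, so a = 5; then c = 4 − 5·1 = -1.
So f(n) = 5n² − 1, and f(2) = 19.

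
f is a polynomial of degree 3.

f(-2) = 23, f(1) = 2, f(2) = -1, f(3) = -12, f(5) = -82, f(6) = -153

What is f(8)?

Write f(m) = am³ + bm² + cm + d; the 6 given values yield a linear system in the 4 coefficients.
Solving, f(m) = -m³ + 2m² - 2m + 3.
Then f(8) = -397.

-397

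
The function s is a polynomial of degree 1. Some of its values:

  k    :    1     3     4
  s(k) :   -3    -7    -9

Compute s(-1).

1

Write s(k) = ak + b; the 3 given values yield a linear system in the 2 coefficients.
Solving, s(k) = -2k - 1.
Then s(-1) = 1.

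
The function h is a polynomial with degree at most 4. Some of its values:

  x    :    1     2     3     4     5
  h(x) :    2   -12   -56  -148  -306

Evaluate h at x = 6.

-548

Write h(x) = ax^4 + bx³ + cx² + dx + e; the 5 given values yield a linear system in the 5 coefficients.
Solving, the leading coefficient vanishes, and h(x) = -3x³ + 3x² - 2x + 4.
Then h(6) = -548.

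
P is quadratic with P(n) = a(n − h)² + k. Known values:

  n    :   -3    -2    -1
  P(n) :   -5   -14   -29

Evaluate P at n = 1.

-77

First differences -9, -15; second difference -6 = 2a, so a = -3.
Expanding, the n-coefficient is −2ah = 6h; matching it to the data gives h = -4, and then k = -2.
So P(n) = -3(n + 4)² − 2.
P(1) = -3·5² − 2 = -77.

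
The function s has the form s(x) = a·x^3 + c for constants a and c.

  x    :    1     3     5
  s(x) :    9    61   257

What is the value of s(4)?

From s(1) = 9 and s(3) = 61: 1a + c = 9 and 27a + c = 61.
Subtracting: 26a = 52, so a = 2; then c = 9 − 2·1 = 7.
So s(x) = 2x³ + 7, and s(4) = 135.

135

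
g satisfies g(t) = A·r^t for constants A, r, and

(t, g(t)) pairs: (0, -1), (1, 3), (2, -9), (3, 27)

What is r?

-3

Consecutive ratio: 3/(-1) = -3, and -9/3 = -3, so r = -3.
Then A·(-3)^0 = -1 gives A = -1, and g(t) = -1·(-3)^t.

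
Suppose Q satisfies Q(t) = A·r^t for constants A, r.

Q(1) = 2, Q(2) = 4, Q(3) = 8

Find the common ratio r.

2

Consecutive ratio: 4/2 = 2, and 8/4 = 2, so r = 2.
Then A·2^1 = 2 gives A = 1, and Q(t) = 1·2^t.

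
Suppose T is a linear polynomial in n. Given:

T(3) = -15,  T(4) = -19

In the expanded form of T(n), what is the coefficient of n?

-4

Write T(n) = an + b; the 2 given values yield a linear system in the 2 coefficients.
Solving, T(n) = -4n - 3.
The coefficient of n is -4.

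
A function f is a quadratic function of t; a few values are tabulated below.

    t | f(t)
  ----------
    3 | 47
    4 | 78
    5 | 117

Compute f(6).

Write f(t) = at² + bt + c; the 3 given values yield a linear system in the 3 coefficients.
Solving, f(t) = 4t² + 3t + 2.
Then f(6) = 164.

164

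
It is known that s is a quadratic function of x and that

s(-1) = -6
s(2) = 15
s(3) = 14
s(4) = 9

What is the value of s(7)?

-30

Write s(x) = ax² + bx + c; the 4 given values yield a linear system in the 3 coefficients.
Solving, s(x) = -2x² + 9x + 5.
Then s(7) = -30.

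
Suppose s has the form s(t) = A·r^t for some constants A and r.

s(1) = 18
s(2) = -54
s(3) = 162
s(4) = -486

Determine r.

-3

Consecutive ratio: -54/18 = -3, and 162/(-54) = -3, so r = -3.
Then A·(-3)^1 = 18 gives A = -6, and s(t) = -6·(-3)^t.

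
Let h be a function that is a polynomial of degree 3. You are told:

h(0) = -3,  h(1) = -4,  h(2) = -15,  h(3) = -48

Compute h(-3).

Write h(k) = ak³ + bk² + ck + d; the 4 given values yield a linear system in the 4 coefficients.
Solving, h(k) = -2k³ + k² - 3.
Then h(-3) = 60.

60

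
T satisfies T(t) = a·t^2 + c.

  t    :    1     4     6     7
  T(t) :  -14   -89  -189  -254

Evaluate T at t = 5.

From T(1) = -14 and T(4) = -89: 1a + c = -14 and 16a + c = -89.
Subtracting: 15a = -75, so a = -5; then c = -14 − (-5)·1 = -9.
So T(t) = -5t² − 9, and T(5) = -134.

-134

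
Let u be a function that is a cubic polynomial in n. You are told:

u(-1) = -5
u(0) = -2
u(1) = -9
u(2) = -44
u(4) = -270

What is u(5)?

-497

Write u(n) = an³ + bn² + cn + d; the 5 given values yield a linear system in the 4 coefficients.
Solving, u(n) = -3n³ - 5n² + n - 2.
Then u(5) = -497.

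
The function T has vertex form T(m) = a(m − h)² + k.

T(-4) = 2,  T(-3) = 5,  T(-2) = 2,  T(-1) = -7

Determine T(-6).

-22

First differences 3, -3, -9; second difference -6 = 2a, so a = -3.
Expanding, the m-coefficient is −2ah = 6h; matching it to the data gives h = -3, and then k = 5.
So T(m) = -3(m + 3)² + 5.
T(-6) = -3·(-3)² + 5 = -22.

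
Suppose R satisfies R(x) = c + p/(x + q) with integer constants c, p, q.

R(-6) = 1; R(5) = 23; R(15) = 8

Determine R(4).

41

(R(x) − c)(x + q) = p for each data point; the three points give a linear system in c and q, then p follows.
Solving: c = 5, q = -3, p = 36, so R(x) = 5 + 36/(x − 3).
Then R(4) = 5 + 36/1 = 41.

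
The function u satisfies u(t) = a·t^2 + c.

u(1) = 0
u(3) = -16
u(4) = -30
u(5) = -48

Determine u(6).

-70

From u(1) = 0 and u(3) = -16: 1a + c = 0 and 9a + c = -16.
Subtracting: 8a = -16, so a = -2; then c = 0 − (-2)·1 = 2.
So u(t) = -2t² + 2, and u(6) = -70.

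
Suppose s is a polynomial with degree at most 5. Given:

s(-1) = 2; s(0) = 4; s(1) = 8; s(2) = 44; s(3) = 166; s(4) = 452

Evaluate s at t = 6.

First differences: 2, 4, 36, 122, 286. Second differences: 2, 32, 86, 164. Third differences: 30, 54, 78. Fourth differences: 24, 24.
Level-4 differences are constant, so s has degree 4.
Fitting a degree-4 polynomial gives s(t) = t^4 + 3t³ + 4.
Then s(6) = 1948.

1948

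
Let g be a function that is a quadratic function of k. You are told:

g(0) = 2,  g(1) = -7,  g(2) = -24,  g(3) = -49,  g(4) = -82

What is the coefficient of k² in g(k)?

-4

First differences: -9, -17, -25, -33. Second differences: -8, -8, -8.
Level-2 differences are constant, so g has degree 2.
Fitting a degree-2 polynomial gives g(k) = -4k² - 5k + 2.
The coefficient of k² is -4.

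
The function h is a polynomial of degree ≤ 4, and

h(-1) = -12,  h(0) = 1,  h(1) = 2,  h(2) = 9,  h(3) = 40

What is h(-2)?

Write h(x) = ax^4 + bx³ + cx² + dx + e; the 5 given values yield a linear system in the 5 coefficients.
Solving, the leading coefficient vanishes, and h(x) = 3x³ - 6x² + 4x + 1.
Then h(-2) = -55.

-55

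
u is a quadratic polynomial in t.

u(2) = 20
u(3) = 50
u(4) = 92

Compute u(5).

146

Write u(t) = at² + bt + c; the 3 given values yield a linear system in the 3 coefficients.
Solving, u(t) = 6t² - 4.
Then u(5) = 146.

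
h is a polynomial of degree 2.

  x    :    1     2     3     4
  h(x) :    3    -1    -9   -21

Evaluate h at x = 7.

Write h(x) = ax² + bx + c; the 4 given values yield a linear system in the 3 coefficients.
Solving, h(x) = -2x² + 2x + 3.
Then h(7) = -81.

-81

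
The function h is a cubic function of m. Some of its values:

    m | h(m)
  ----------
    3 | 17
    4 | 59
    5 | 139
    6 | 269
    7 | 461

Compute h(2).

First differences: 42, 80, 130, 192. Second differences: 38, 50, 62. Third differences: 12, 12.
Level-3 differences are constant, so h has degree 3.
Fitting a degree-3 polynomial gives h(m) = 2m³ - 5m² + 3m - 1.
Then h(2) = 1.

1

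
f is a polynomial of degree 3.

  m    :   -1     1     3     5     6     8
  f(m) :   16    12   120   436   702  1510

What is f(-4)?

22

Write f(m) = am³ + bm² + cm + d; the 6 given values yield a linear system in the 4 coefficients.
Solving, f(m) = 2m³ + 8m² - 4m + 6.
Then f(-4) = 22.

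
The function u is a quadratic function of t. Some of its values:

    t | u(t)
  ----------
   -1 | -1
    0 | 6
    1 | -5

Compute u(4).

Write u(t) = at² + bt + c; the 3 given values yield a linear system in the 3 coefficients.
Solving, u(t) = -9t² - 2t + 6.
Then u(4) = -146.

-146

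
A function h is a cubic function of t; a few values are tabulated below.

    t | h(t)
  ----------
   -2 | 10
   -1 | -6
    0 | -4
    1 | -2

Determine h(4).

Write h(t) = at³ + bt² + ct + d; the 4 given values yield a linear system in the 4 coefficients.
Solving, h(t) = -3t³ + 5t - 4.
Then h(4) = -176.

-176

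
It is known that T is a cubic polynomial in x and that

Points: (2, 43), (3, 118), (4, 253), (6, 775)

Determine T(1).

Write T(x) = ax³ + bx² + cx + d; the 4 given values yield a linear system in the 4 coefficients.
Solving, T(x) = 3x³ + 3x² + 3x + 1.
Then T(1) = 10.

10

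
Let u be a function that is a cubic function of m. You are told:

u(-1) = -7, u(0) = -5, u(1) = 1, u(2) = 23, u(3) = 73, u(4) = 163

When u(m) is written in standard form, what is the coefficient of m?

Write u(m) = am³ + bm² + cm + d; the 6 given values yield a linear system in the 4 coefficients.
Solving, u(m) = 2m³ + 2m² + 2m - 5.
The coefficient of m is 2.

2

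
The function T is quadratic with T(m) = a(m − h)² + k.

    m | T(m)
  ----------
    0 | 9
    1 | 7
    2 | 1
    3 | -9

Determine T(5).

-41

First differences -2, -6, -10; second difference -4 = 2a, so a = -2.
Expanding, the m-coefficient is −2ah = 4h; matching it to the data gives h = 0, and then k = 9.
So T(m) = -2(m + 0)² + 9.
T(5) = -2·5² + 9 = -41.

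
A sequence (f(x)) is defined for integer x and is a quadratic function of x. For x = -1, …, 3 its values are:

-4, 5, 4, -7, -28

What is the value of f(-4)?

First differences: 9, -1, -11, -21. Second differences: -10, -10, -10.
Level-2 differences are constant, so f has degree 2.
Fitting a degree-2 polynomial gives f(x) = -5x² + 4x + 5.
Then f(-4) = -91.

-91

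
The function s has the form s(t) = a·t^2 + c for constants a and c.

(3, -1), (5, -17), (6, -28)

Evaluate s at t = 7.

From s(3) = -1 and s(5) = -17: 9a + c = -1 and 25a + c = -17.
Subtracting: 16a = -16, so a = -1; then c = -1 − (-1)·9 = 8.
So s(t) = -1t² + 8, and s(7) = -41.

-41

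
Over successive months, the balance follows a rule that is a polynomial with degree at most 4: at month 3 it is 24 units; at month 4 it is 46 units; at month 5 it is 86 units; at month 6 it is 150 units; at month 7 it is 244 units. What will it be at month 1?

Write the value at k as f(k).
First differences: 22, 40, 64, 94. Second differences: 18, 24, 30. Third differences: 6, 6.
Level-3 differences are constant, so f has degree 3.
Fitting a degree-3 polynomial gives f(k) = k³ - 3k² + 6k + 6.
Then f(1) = 10.

10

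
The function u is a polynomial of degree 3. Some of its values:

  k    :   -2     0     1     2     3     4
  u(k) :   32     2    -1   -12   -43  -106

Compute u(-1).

Write u(k) = ak³ + bk² + ck + d; the 6 given values yield a linear system in the 4 coefficients.
Solving, u(k) = -2k³ + 2k² - 3k + 2.
Then u(-1) = 9.

9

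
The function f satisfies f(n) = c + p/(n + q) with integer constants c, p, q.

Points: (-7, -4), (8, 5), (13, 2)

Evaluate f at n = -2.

(f(n) − c)(n + q) = p for each data point; the three points give a linear system in c and q, then p follows.
Solving: c = -1, q = -3, p = 30, so f(n) = -1 + 30/(n − 3).
Then f(-2) = -1 + 30/(-5) = -7.

-7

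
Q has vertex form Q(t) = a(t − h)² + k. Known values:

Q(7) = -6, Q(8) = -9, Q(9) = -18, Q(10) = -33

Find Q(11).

-54

First differences -3, -9, -15; second difference -6 = 2a, so a = -3.
Expanding, the t-coefficient is −2ah = 6h; matching it to the data gives h = 7, and then k = -6.
So Q(t) = -3(t − 7)² − 6.
Q(11) = -3·4² − 6 = -54.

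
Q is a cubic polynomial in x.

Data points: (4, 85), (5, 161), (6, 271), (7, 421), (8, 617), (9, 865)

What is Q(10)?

1171

Write Q(x) = ax³ + bx² + cx + d; the 6 given values yield a linear system in the 4 coefficients.
Solving, Q(x) = x³ + 2x² - 3x + 1.
Then Q(10) = 1171.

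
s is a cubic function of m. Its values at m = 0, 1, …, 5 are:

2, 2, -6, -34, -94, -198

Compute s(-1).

Write s(m) = am³ + bm² + cm + d; the 6 given values yield a linear system in the 4 coefficients.
Solving, s(m) = -2m³ + 2m² + 2.
Then s(-1) = 6.

6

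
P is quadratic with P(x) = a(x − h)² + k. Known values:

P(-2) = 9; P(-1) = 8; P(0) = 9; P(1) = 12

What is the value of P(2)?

First differences -1, 1, 3; second difference 2 = 2a, so a = 1.
Expanding, the x-coefficient is −2ah = -2h; matching it to the data gives h = -1, and then k = 8.
So P(x) = 1(x + 1)² + 8.
P(2) = 1·3² + 8 = 17.

17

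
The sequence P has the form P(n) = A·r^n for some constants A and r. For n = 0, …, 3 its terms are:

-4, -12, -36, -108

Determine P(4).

Consecutive ratio: -12/(-4) = 3, and -36/(-12) = 3, so r = 3.
Then A·3^0 = -4 gives A = -4, and P(n) = -4·3^n.
P(4) = -4·3^4 = -324.

-324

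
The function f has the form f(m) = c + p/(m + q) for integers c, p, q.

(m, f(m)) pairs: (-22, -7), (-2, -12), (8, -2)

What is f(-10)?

(f(m) − c)(m + q) = p for each data point; the three points give a linear system in c and q, then p follows.
Solving: c = -6, q = -2, p = 24, so f(m) = -6 + 24/(m − 2).
Then f(-10) = -6 + 24/(-12) = -8.

-8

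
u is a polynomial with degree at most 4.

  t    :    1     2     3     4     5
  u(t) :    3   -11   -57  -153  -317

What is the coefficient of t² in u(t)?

Write u(t) = at^4 + bt³ + ct² + dt + e; the 5 given values yield a linear system in the 5 coefficients.
Solving, the leading coefficient vanishes, and u(t) = -3t³ + 2t² + t + 3.
The coefficient of t² is 2.

2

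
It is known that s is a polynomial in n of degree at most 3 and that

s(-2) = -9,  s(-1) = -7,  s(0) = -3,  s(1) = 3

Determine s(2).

First differences: 2, 4, 6. Second differences: 2, 2.
Level-2 differences are constant, so s has degree 2.
Extending the table by one column gives the next first difference 8, so s(2) = 3 + 8 = 11.

11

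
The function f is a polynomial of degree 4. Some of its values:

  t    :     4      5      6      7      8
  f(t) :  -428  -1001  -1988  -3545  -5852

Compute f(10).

-13556

Write f(t) = at^4 + bt³ + ct² + dt + e; the 5 given values yield a linear system in the 5 coefficients.
Solving, f(t) = -t^4 - 4t³ + 4t² + 4t + 4.
Then f(10) = -13556.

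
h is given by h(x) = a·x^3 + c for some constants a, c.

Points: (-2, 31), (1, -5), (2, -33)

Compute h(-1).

3

From h(-2) = 31 and h(1) = -5: -8a + c = 31 and 1a + c = -5.
Subtracting: 9a = -36, so a = -4; then c = 31 − (-4)·(-8) = -1.
So h(x) = -4x³ − 1, and h(-1) = 3.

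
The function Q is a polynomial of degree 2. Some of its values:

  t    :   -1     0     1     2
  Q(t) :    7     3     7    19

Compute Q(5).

103

First differences: -4, 4, 12. Second differences: 8, 8.
Level-2 differences are constant, so Q has degree 2.
Fitting a degree-2 polynomial gives Q(t) = 4t² + 3.
Then Q(5) = 103.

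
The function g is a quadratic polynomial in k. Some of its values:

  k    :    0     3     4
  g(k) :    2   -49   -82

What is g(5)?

Write g(k) = ak² + bk + c; the 3 given values yield a linear system in the 3 coefficients.
Solving, g(k) = -4k² - 5k + 2.
Then g(5) = -123.

-123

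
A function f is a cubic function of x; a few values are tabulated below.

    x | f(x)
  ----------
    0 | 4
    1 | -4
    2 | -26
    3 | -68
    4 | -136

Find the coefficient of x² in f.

First differences: -8, -22, -42, -68. Second differences: -14, -20, -26. Third differences: -6, -6.
Level-3 differences are constant, so f has degree 3.
Fitting a degree-3 polynomial gives f(x) = -x³ - 4x² - 3x + 4.
The coefficient of x² is -4.

-4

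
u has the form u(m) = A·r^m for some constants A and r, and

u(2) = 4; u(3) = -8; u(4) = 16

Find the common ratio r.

Consecutive ratio: -8/4 = -2, and 16/(-8) = -2, so r = -2.
Then A·(-2)^2 = 4 gives A = 1, and u(m) = 1·(-2)^m.

-2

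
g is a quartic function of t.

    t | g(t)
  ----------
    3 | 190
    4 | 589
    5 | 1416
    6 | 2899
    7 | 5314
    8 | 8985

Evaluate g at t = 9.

14284

First differences: 399, 827, 1483, 2415, 3671. Second differences: 428, 656, 932, 1256. Third differences: 228, 276, 324. Fourth differences: 48, 48.
Level-4 differences are constant, so g has degree 4.
Fitting a degree-4 polynomial gives g(t) = 2t^4 + 2t³ - 4t² + 3t + 1.
Then g(9) = 14284.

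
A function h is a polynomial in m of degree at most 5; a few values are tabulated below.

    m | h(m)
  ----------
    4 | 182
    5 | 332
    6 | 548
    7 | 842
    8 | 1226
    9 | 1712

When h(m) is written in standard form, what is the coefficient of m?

First differences: 150, 216, 294, 384, 486. Second differences: 66, 78, 90, 102. Third differences: 12, 12, 12.
Level-3 differences are constant, so h has degree 3.
Fitting a degree-3 polynomial gives h(m) = 2m³ + 3m² + m + 2.
The coefficient of m is 1.

1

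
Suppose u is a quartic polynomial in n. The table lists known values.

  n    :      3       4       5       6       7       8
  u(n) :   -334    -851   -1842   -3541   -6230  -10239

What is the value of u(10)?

First differences: -517, -991, -1699, -2689, -4009. Second differences: -474, -708, -990, -1320. Third differences: -234, -282, -330. Fourth differences: -48, -48.
Level-4 differences are constant, so u has degree 4.
Fitting a degree-4 polynomial gives u(n) = -2n^4 - 3n³ - 7n² - 7n - 7.
Then u(10) = -23777.

-23777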